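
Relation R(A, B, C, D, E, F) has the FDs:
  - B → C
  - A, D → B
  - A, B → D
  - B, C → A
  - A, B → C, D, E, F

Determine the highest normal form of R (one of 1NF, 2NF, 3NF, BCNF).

BCNF

Candidate keys: {A, D}, {B}. Prime attributes: {A, B, D}.
The left-hand side of every FD is a superkey, so BCNF is satisfied.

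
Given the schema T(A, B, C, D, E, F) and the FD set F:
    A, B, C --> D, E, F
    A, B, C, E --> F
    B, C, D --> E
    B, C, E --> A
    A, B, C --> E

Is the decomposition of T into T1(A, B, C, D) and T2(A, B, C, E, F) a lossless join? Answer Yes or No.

Common attributes: {A, B, C}; their closure is {A, B, C, D, E, F}.
Since T1 ⊆ {A, B, C, D, E, F}, the intersection is a superkey of T1; the decomposition is lossless.

Yes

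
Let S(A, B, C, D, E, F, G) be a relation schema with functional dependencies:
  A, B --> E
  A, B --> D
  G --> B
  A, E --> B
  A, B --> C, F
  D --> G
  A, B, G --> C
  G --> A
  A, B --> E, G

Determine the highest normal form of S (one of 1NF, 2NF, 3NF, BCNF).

BCNF

Candidate keys: {A, B}, {A, E}, {D}, {G}. Prime attributes: {A, B, D, E, G}.
The left-hand side of every FD is a superkey, so BCNF is satisfied.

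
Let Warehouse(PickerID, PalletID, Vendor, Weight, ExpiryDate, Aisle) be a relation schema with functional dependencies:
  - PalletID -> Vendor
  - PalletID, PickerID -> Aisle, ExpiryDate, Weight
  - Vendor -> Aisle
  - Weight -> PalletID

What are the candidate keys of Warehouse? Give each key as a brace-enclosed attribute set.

Attributes never on any right-hand side: {PickerID} — every candidate key must contain it.
{PalletID, PickerID}⁺ = {Aisle, ExpiryDate, PalletID, PickerID, Vendor, Weight} — all of the relation — so {PalletID, PickerID} is a candidate key.
{PickerID, Weight}⁺ = {Aisle, ExpiryDate, PalletID, PickerID, Vendor, Weight} — all of the relation — so {PickerID, Weight} is a candidate key.
No proper subset of any of these is a key, and no other minimal superkey exists.

{PalletID, PickerID}, {PickerID, Weight}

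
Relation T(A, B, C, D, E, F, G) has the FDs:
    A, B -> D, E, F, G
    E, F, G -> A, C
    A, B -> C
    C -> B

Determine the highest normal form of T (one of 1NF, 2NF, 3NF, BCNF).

3NF

Candidate keys: {A, B}, {A, C}, {E, F, G}. Prime attributes: {A, B, C, E, F, G}.
C -> B: {C}⁺ = {B, C}, which is not all of the attributes, so the left side is not a superkey — BCNF is violated.
Since {B} ⊆ prime attributes and every other non-superkey FD also has a prime right side, the schema is in 3NF.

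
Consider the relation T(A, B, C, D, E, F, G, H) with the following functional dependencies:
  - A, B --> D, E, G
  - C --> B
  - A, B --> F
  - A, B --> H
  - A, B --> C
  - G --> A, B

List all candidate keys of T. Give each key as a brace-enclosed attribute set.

{G}⁺ = {A, B, C, D, E, F, G, H}, which is every attribute, so {G} is a candidate key.
{A, B}⁺ = {A, B, C, D, E, F, G, H}, which is every attribute, so {A, B} is a candidate key.
{A, C}⁺ = {A, B, C, D, E, F, G, H}, which is every attribute, so {A, C} is a candidate key.
Any other superkey properly contains one of these, so there are no further candidate keys.

{A, B}, {A, C}, {G}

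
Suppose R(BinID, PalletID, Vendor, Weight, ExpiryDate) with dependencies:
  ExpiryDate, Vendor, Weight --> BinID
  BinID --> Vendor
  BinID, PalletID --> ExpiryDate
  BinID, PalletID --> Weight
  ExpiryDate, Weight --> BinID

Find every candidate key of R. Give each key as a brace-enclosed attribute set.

Attributes never on any right-hand side: {PalletID} — every candidate key must contain it.
Closure of {BinID, PalletID} is {BinID, ExpiryDate, PalletID, Vendor, Weight}, the whole schema; {BinID, PalletID} is a candidate key.
Closure of {ExpiryDate, PalletID, Weight} is {BinID, ExpiryDate, PalletID, Vendor, Weight}, the whole schema; {ExpiryDate, PalletID, Weight} is a candidate key.
No proper subset of any of these is a key, and no other minimal superkey exists.

{BinID, PalletID}, {ExpiryDate, PalletID, Weight}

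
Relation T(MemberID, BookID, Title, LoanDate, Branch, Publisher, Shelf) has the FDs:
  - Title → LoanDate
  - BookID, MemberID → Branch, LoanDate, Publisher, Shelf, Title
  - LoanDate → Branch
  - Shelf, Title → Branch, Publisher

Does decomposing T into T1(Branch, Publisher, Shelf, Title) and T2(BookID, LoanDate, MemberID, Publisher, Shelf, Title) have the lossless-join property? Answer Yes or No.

Yes

The shared attributes are {Publisher, Shelf, Title} and {Publisher, Shelf, Title}⁺ = {Branch, LoanDate, Publisher, Shelf, Title}.
This includes all of T1, so the common attributes are a superkey of T1 — the join is lossless.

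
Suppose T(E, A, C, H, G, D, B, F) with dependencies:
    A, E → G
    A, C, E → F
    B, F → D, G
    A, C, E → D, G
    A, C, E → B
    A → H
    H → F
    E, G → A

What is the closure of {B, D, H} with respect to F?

{B, D, F, G, H}

Start with {B, D, H}.
H → F applies; add {F} → now {B, D, F, H}.
B, F → D, G applies; add {G} → now {B, D, F, G, H}.
No further FD applies.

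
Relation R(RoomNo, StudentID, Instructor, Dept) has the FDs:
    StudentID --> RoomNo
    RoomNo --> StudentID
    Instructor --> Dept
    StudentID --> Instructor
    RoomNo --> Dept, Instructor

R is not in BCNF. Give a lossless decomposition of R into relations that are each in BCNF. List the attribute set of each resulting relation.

{Dept, Instructor}; {Instructor, RoomNo, StudentID}

Candidate keys of the original relation: {RoomNo}, {StudentID}.
Within {Dept, Instructor, RoomNo, StudentID}: {Instructor}⁺ ∩ {Dept, Instructor, RoomNo, StudentID} = {Dept, Instructor}, not the whole set, so Instructor --> Dept violates BCNF; decompose into {Dept, Instructor} and {Instructor, RoomNo, StudentID}.
{Dept, Instructor} is in BCNF.
{Instructor, RoomNo, StudentID} is in BCNF.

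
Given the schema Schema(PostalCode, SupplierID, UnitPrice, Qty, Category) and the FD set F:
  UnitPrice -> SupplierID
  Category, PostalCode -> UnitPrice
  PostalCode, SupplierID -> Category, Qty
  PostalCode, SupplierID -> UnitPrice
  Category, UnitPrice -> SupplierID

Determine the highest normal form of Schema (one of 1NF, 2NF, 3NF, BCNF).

Candidate keys: {Category, PostalCode}, {PostalCode, SupplierID}, {PostalCode, UnitPrice}. Prime attributes: {Category, PostalCode, SupplierID, UnitPrice}.
For UnitPrice -> SupplierID we have {UnitPrice}⁺ = {SupplierID, UnitPrice}; {UnitPrice} is not a superkey, so BCNF fails.
Since {SupplierID} ⊆ prime attributes and every other non-superkey FD also has a prime right side, the schema is in 3NF.

3NF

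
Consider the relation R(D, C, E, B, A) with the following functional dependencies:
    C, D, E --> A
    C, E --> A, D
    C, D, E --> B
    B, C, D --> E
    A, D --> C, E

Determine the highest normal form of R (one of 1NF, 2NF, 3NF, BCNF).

Candidate keys: {A, D}, {B, C, D}, {C, E}. Prime attributes: {A, B, C, D, E}.
Every FD has a superkey on the left, so the relation is in BCNF.

BCNF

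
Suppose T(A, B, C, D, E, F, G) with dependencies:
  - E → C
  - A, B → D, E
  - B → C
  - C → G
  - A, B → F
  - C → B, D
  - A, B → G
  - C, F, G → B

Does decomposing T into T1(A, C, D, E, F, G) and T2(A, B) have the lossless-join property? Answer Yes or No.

Common attributes: {A}; their closure is {A}.
Neither T1 nor T2 is contained in that closure, so the decomposition is lossy.

No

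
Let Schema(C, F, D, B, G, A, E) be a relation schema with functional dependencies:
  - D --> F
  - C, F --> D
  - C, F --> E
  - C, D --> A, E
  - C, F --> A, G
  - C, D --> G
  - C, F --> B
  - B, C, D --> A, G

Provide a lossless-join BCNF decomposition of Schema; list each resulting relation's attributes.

Candidate keys of the original relation: {C, D}, {C, F}.
{A, B, C, D, E, F, G}: {D} determines {D, F} here but is not a superkey — split on D --> F, giving {D, F} and {A, B, C, D, E, G}.
{D, F}: every determinant is a superkey — BCNF.
{A, B, C, D, E, G}: every determinant is a superkey — BCNF.

{A, B, C, D, E, G}; {D, F}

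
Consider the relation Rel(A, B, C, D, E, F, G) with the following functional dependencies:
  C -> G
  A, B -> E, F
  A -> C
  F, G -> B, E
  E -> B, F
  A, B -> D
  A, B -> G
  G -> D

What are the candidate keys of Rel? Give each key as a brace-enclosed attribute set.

{A, B}, {A, E}, {A, F}

Attributes never on any right-hand side: {A} — every candidate key must contain it.
{A, B}⁺ = {A, B, C, D, E, F, G} — all of the relation — so {A, B} is a candidate key.
{A, E}⁺ = {A, B, C, D, E, F, G} — all of the relation — so {A, E} is a candidate key.
{A, F}⁺ = {A, B, C, D, E, F, G} — all of the relation — so {A, F} is a candidate key.
Any other superkey properly contains one of these, so there are no further candidate keys.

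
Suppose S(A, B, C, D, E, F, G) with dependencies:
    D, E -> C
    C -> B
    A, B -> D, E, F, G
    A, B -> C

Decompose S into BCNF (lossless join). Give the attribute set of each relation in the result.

{A, D, E, F, G}; {B, C}; {C, D, E}

Candidate keys of the original relation: {A, B}, {A, C}, {A, D, E}.
Within {A, B, C, D, E, F, G}: {D, E}⁺ ∩ {A, B, C, D, E, F, G} = {B, C, D, E}, not the whole set, so D, E -> B, C violates BCNF; decompose into {B, C, D, E} and {A, D, E, F, G}.
Within {B, C, D, E}: {C}⁺ ∩ {B, C, D, E} = {B, C}, not the whole set, so C -> B violates BCNF; decompose into {B, C} and {C, D, E}.
{B, C} has no BCNF violation.
{C, D, E} has no BCNF violation.
{A, D, E, F, G} has no BCNF violation.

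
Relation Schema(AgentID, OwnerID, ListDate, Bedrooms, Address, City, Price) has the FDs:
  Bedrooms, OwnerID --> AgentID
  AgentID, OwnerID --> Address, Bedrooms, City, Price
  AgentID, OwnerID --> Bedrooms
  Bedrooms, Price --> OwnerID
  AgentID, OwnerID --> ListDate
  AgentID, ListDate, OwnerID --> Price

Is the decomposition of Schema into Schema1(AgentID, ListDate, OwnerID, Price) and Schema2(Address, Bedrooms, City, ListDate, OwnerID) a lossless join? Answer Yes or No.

The shared attributes are {ListDate, OwnerID} and {ListDate, OwnerID}⁺ = {ListDate, OwnerID}.
Schema1 ⊄ {ListDate, OwnerID} and Schema2 ⊄ {ListDate, OwnerID}, so the split is lossy.

No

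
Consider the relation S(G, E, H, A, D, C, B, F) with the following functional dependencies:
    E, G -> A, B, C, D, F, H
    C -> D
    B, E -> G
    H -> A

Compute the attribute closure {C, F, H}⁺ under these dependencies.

Start with {C, F, H}.
C -> D applies; add {D} → now {C, D, F, H}.
H -> A applies; add {A} → now {A, C, D, F, H}.
No further FD applies.

{A, C, D, F, H}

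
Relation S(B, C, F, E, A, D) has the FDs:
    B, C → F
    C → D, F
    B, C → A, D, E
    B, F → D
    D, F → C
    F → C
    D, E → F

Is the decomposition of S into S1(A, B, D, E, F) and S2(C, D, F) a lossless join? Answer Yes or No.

Yes

The shared attributes are {D, F} and {D, F}⁺ = {C, D, F}.
This includes all of S2, so the common attributes are a superkey of S2 — the join is lossless.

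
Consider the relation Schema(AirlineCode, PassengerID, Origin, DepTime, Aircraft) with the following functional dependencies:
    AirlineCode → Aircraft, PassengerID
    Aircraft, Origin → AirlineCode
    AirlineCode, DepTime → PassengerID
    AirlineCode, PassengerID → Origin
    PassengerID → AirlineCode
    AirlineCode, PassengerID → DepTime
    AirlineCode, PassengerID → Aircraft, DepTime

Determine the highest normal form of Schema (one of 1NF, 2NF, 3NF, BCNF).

Candidate keys: {Aircraft, Origin}, {AirlineCode}, {PassengerID}. Prime attributes: {Aircraft, AirlineCode, Origin, PassengerID}.
Every FD has a superkey on the left, so the relation is in BCNF.

BCNF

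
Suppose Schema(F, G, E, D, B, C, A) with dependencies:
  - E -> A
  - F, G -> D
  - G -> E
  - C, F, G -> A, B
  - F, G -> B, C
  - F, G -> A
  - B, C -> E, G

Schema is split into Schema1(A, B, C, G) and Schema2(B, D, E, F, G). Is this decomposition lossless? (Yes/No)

No

The shared attributes are {B, G} and {B, G}⁺ = {A, B, E, G}.
The closure covers neither Schema1 nor Schema2 entirely; the join is not lossless.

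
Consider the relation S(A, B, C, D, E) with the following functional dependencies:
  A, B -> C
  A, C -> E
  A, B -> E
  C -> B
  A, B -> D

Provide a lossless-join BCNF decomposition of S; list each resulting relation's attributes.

{A, C, D, E}; {B, C}

Candidate keys of the original relation: {A, B}, {A, C}.
{A, B, C, D, E}: {C} determines {B, C} here but is not a superkey — split on C -> B, giving {B, C} and {A, C, D, E}.
{B, C}: every determinant is a superkey — BCNF.
{A, C, D, E}: every determinant is a superkey — BCNF.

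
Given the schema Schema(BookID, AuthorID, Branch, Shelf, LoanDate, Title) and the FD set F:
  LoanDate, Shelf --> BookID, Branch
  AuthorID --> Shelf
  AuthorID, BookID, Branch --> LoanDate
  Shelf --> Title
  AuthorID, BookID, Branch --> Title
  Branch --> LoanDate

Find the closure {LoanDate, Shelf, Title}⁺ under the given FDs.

{BookID, Branch, LoanDate, Shelf, Title}

Start with {LoanDate, Shelf, Title}.
LoanDate, Shelf --> BookID, Branch applies; add {BookID, Branch} → now {BookID, Branch, LoanDate, Shelf, Title}.
No further FD applies.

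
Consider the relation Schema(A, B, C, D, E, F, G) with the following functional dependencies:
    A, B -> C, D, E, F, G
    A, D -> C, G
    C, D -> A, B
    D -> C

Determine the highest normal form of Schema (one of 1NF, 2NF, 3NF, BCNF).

Candidate keys: {A, B}, {D}. Prime attributes: {A, B, D}.
The left-hand side of every FD is a superkey, so BCNF is satisfied.

BCNF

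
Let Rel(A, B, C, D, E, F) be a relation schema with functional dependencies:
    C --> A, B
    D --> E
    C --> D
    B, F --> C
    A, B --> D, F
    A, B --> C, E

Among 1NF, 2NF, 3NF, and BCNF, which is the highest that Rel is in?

Candidate keys: {A, B}, {B, F}, {C}. Prime attributes: {A, B, C, F}.
D --> E breaks BCNF: {D}⁺ = {D, E}, so {D} is not a superkey.
D --> E has non-prime {E} on the right and a non-superkey on the left, so 3NF fails.
Checking every proper subset of each key, none determines a non-prime attribute — 2NF is satisfied.

2NF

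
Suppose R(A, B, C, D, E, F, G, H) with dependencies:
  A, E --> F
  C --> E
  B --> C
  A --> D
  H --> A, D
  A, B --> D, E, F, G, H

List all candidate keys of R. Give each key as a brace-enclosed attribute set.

Attributes never on any right-hand side: {B} — every candidate key must contain it.
{A, B} is a candidate key since {A, B}⁺ = {A, B, C, D, E, F, G, H} covers every attribute.
{B, H} is a candidate key since {B, H}⁺ = {A, B, C, D, E, F, G, H} covers every attribute.
These are minimal and exhaustive — every other superkey contains one of them.

{A, B}, {B, H}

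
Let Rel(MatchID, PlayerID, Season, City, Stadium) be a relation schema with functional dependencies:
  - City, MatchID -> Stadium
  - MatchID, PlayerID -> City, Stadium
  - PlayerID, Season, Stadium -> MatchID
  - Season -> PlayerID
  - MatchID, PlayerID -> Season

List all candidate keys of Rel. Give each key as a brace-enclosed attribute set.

{MatchID, PlayerID}, {MatchID, Season}, {Season, Stadium}

{MatchID, PlayerID}⁺ = {City, MatchID, PlayerID, Season, Stadium} — all of the relation — so {MatchID, PlayerID} is a candidate key.
{MatchID, Season}⁺ = {City, MatchID, PlayerID, Season, Stadium} — all of the relation — so {MatchID, Season} is a candidate key.
{Season, Stadium}⁺ = {City, MatchID, PlayerID, Season, Stadium} — all of the relation — so {Season, Stadium} is a candidate key.
Any other superkey properly contains one of these, so there are no further candidate keys.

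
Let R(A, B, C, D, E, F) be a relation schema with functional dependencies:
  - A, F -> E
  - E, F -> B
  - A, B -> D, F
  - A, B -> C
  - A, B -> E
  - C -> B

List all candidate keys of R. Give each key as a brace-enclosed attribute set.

{A, B}, {A, C}, {A, F}

No FD produces {A}, so it must be in every candidate key.
{A, B} is a candidate key since {A, B}⁺ = {A, B, C, D, E, F} covers every attribute.
{A, C} is a candidate key since {A, C}⁺ = {A, B, C, D, E, F} covers every attribute.
{A, F} is a candidate key since {A, F}⁺ = {A, B, C, D, E, F} covers every attribute.
These are minimal and exhaustive — every other superkey contains one of them.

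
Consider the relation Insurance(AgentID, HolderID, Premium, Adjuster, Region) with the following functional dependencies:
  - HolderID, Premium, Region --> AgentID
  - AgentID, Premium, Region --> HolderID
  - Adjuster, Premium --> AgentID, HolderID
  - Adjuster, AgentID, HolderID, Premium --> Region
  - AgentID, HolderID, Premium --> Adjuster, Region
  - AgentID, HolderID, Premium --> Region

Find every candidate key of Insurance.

{Adjuster, Premium}, {AgentID, HolderID, Premium}, {AgentID, Premium, Region}, {HolderID, Premium, Region}

Attributes never on any right-hand side: {Premium} — every candidate key must contain it.
{Adjuster, Premium}⁺ = {Adjuster, AgentID, HolderID, Premium, Region} — all of the relation — so {Adjuster, Premium} is a candidate key.
{AgentID, HolderID, Premium}⁺ = {Adjuster, AgentID, HolderID, Premium, Region} — all of the relation — so {AgentID, HolderID, Premium} is a candidate key.
{AgentID, Premium, Region}⁺ = {Adjuster, AgentID, HolderID, Premium, Region} — all of the relation — so {AgentID, Premium, Region} is a candidate key.
{HolderID, Premium, Region}⁺ = {Adjuster, AgentID, HolderID, Premium, Region} — all of the relation — so {HolderID, Premium, Region} is a candidate key.
No proper subset of any of these is a key, and no other minimal superkey exists.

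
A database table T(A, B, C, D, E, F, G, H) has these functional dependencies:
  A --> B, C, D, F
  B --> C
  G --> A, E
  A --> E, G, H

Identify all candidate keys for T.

{A}, {G}

{A}⁺ = {A, B, C, D, E, F, G, H} — all of the relation — so {A} is a candidate key.
{G}⁺ = {A, B, C, D, E, F, G, H} — all of the relation — so {G} is a candidate key.
These are minimal and exhaustive — every other superkey contains one of them.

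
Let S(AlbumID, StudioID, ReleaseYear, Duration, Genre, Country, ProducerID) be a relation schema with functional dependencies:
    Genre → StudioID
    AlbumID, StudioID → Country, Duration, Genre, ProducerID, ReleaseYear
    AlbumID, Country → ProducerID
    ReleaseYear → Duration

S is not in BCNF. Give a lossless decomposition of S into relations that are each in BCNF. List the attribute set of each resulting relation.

{AlbumID, Country, Genre, ReleaseYear}; {AlbumID, Country, ProducerID}; {Duration, ReleaseYear}; {Genre, StudioID}

Candidate keys of the original relation: {AlbumID, Genre}, {AlbumID, StudioID}.
Within {AlbumID, Country, Duration, Genre, ProducerID, ReleaseYear, StudioID}: {Genre}⁺ ∩ {AlbumID, Country, Duration, Genre, ProducerID, ReleaseYear, StudioID} = {Genre, StudioID}, not the whole set, so Genre → StudioID violates BCNF; decompose into {Genre, StudioID} and {AlbumID, Country, Duration, Genre, ProducerID, ReleaseYear}.
{Genre, StudioID} has no BCNF violation.
Within {AlbumID, Country, Duration, Genre, ProducerID, ReleaseYear}: {AlbumID, Country}⁺ ∩ {AlbumID, Country, Duration, Genre, ProducerID, ReleaseYear} = {AlbumID, Country, ProducerID}, not the whole set, so AlbumID, Country → ProducerID violates BCNF; decompose into {AlbumID, Country, ProducerID} and {AlbumID, Country, Duration, Genre, ReleaseYear}.
{AlbumID, Country, ProducerID} has no BCNF violation.
Within {AlbumID, Country, Duration, Genre, ReleaseYear}: {ReleaseYear}⁺ ∩ {AlbumID, Country, Duration, Genre, ReleaseYear} = {Duration, ReleaseYear}, not the whole set, so ReleaseYear → Duration violates BCNF; decompose into {Duration, ReleaseYear} and {AlbumID, Country, Genre, ReleaseYear}.
{Duration, ReleaseYear} has no BCNF violation.
{AlbumID, Country, Genre, ReleaseYear} has no BCNF violation.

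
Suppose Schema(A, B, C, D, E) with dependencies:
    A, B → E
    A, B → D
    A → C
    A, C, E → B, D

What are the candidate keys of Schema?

Attributes never on any right-hand side: {A} — every candidate key must contain it.
{A, B} is a candidate key since {A, B}⁺ = {A, B, C, D, E} covers every attribute.
{A, E} is a candidate key since {A, E}⁺ = {A, B, C, D, E} covers every attribute.
No proper subset of any of these is a key, and no other minimal superkey exists.

{A, B}, {A, E}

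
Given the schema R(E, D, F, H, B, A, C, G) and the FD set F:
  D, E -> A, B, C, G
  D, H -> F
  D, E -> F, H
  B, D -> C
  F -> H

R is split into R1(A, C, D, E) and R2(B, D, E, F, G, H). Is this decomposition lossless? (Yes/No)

The shared attributes are {D, E} and {D, E}⁺ = {A, B, C, D, E, F, G, H}.
R1 is contained in that closure, so R1 ∩ R2 -> R1 holds and the join is lossless.

Yes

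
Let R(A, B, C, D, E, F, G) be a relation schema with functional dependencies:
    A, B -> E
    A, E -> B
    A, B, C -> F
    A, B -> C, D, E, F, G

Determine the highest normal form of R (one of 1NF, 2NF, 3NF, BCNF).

Candidate keys: {A, B}, {A, E}. Prime attributes: {A, B, E}.
The left-hand side of every FD is a superkey, so BCNF is satisfied.

BCNF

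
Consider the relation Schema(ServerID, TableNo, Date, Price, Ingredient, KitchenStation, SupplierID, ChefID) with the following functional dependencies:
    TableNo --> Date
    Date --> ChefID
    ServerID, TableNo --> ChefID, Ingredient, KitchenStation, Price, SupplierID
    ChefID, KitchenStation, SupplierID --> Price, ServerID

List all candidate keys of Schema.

{TableNo} never appears on the right of any FD, so every key must include it.
{ServerID, TableNo}⁺ = {ChefID, Date, Ingredient, KitchenStation, Price, ServerID, SupplierID, TableNo} — all of the relation — so {ServerID, TableNo} is a candidate key.
{KitchenStation, SupplierID, TableNo}⁺ = {ChefID, Date, Ingredient, KitchenStation, Price, ServerID, SupplierID, TableNo} — all of the relation — so {KitchenStation, SupplierID, TableNo} is a candidate key.
These are minimal and exhaustive — every other superkey contains one of them.

{KitchenStation, SupplierID, TableNo}, {ServerID, TableNo}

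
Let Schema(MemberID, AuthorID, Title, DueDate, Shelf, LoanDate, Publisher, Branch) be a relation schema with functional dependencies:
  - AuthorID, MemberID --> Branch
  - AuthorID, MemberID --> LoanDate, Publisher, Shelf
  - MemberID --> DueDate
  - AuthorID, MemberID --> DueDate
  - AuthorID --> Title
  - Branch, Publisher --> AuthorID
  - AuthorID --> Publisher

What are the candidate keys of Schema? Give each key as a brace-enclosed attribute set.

{AuthorID, MemberID}, {Branch, MemberID, Publisher}

No FD produces {MemberID}, so it must be in every candidate key.
{AuthorID, MemberID}⁺ = {AuthorID, Branch, DueDate, LoanDate, MemberID, Publisher, Shelf, Title}, which is every attribute, so {AuthorID, MemberID} is a candidate key.
{Branch, MemberID, Publisher}⁺ = {AuthorID, Branch, DueDate, LoanDate, MemberID, Publisher, Shelf, Title}, which is every attribute, so {Branch, MemberID, Publisher} is a candidate key.
No proper subset of any of these is a key, and no other minimal superkey exists.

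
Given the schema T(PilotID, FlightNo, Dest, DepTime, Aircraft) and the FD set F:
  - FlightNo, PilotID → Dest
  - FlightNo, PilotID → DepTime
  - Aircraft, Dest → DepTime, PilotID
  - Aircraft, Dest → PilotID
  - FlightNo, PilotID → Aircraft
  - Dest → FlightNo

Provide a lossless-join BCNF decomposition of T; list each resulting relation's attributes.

Candidate keys of the original relation: {Aircraft, Dest}, {Dest, PilotID}, {FlightNo, PilotID}.
{Aircraft, DepTime, Dest, FlightNo, PilotID}: {Dest} determines {Dest, FlightNo} here but is not a superkey — split on Dest → FlightNo, giving {Dest, FlightNo} and {Aircraft, DepTime, Dest, PilotID}.
{Dest, FlightNo} has no BCNF violation.
{Aircraft, DepTime, Dest, PilotID} has no BCNF violation.

{Aircraft, DepTime, Dest, PilotID}; {Dest, FlightNo}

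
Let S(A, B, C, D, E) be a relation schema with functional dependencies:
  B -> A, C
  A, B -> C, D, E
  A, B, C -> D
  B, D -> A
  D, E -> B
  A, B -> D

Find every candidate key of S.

{B}, {D, E}

{B} is a candidate key since {B}⁺ = {A, B, C, D, E} covers every attribute.
{D, E} is a candidate key since {D, E}⁺ = {A, B, C, D, E} covers every attribute.
These are minimal and exhaustive — every other superkey contains one of them.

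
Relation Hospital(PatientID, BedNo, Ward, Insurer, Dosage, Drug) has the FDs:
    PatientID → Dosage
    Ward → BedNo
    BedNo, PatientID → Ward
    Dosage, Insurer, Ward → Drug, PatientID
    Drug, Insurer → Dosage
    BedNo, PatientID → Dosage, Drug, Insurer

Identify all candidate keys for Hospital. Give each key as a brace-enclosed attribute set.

{BedNo, PatientID}, {Dosage, Insurer, Ward}, {Drug, Insurer, Ward}, {PatientID, Ward}

Closure of {BedNo, PatientID} is {BedNo, Dosage, Drug, Insurer, PatientID, Ward}, the whole schema; {BedNo, PatientID} is a candidate key.
Closure of {PatientID, Ward} is {BedNo, Dosage, Drug, Insurer, PatientID, Ward}, the whole schema; {PatientID, Ward} is a candidate key.
Closure of {Dosage, Insurer, Ward} is {BedNo, Dosage, Drug, Insurer, PatientID, Ward}, the whole schema; {Dosage, Insurer, Ward} is a candidate key.
Closure of {Drug, Insurer, Ward} is {BedNo, Dosage, Drug, Insurer, PatientID, Ward}, the whole schema; {Drug, Insurer, Ward} is a candidate key.
These are minimal and exhaustive — every other superkey contains one of them.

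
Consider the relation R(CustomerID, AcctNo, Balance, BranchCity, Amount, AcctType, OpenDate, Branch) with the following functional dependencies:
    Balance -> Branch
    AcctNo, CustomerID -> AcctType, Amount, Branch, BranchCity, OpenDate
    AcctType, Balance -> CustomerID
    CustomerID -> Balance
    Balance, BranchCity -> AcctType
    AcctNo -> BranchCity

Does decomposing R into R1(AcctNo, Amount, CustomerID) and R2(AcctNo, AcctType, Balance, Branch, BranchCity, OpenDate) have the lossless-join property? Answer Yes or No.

No

R1 ∩ R2 = {AcctNo}; its closure under F is {AcctNo, BranchCity}.
R1 ⊄ {AcctNo, BranchCity} and R2 ⊄ {AcctNo, BranchCity}, so the split is lossy.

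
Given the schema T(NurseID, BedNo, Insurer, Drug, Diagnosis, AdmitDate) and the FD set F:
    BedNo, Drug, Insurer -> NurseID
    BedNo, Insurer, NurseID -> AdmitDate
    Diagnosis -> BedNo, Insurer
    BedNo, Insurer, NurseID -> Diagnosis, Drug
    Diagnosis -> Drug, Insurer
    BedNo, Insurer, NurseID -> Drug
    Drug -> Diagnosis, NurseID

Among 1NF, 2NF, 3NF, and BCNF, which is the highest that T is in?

BCNF

Candidate keys: {BedNo, Insurer, NurseID}, {Diagnosis}, {Drug}. Prime attributes: {BedNo, Diagnosis, Drug, Insurer, NurseID}.
The left-hand side of every FD is a superkey, so BCNF is satisfied.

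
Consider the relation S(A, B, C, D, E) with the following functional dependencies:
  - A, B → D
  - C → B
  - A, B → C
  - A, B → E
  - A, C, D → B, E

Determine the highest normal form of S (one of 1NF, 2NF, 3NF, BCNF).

3NF

Candidate keys: {A, B}, {A, C}. Prime attributes: {A, B, C}.
C → B: {C}⁺ = {B, C}, which is not all of the attributes, so the left side is not a superkey — BCNF is violated.
Since {B} ⊆ prime attributes and every other non-superkey FD also has a prime right side, the schema is in 3NF.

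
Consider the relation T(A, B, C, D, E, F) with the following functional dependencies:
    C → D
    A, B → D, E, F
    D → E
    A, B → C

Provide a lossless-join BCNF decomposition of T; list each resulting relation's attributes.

{A, B, C, F}; {C, D}; {D, E}

Candidate key of the original relation: {A, B}.
Within {A, B, C, D, E, F}: {C}⁺ ∩ {A, B, C, D, E, F} = {C, D, E}, not the whole set, so C → D, E violates BCNF; decompose into {C, D, E} and {A, B, C, F}.
Within {C, D, E}: {D}⁺ ∩ {C, D, E} = {D, E}, not the whole set, so D → E violates BCNF; decompose into {D, E} and {C, D}.
{D, E} is in BCNF.
{C, D} is in BCNF.
{A, B, C, F} is in BCNF.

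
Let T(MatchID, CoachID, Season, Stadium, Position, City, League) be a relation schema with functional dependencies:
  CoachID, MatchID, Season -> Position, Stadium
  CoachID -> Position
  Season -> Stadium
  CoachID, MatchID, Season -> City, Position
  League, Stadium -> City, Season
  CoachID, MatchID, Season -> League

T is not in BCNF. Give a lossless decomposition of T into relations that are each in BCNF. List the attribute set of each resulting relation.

Candidate keys of the original relation: {CoachID, League, MatchID, Stadium}, {CoachID, MatchID, Season}.
In {City, CoachID, League, MatchID, Position, Season, Stadium}, {CoachID} is not a superkey ({CoachID}⁺ restricted to this set is {CoachID, Position}), so split on CoachID -> Position into {CoachID, Position} and {City, CoachID, League, MatchID, Season, Stadium}.
{CoachID, Position} has no BCNF violation.
In {City, CoachID, League, MatchID, Season, Stadium}, {Season} is not a superkey ({Season}⁺ restricted to this set is {Season, Stadium}), so split on Season -> Stadium into {Season, Stadium} and {City, CoachID, League, MatchID, Season}.
{Season, Stadium} has no BCNF violation.
In {City, CoachID, League, MatchID, Season}, {League, Season} is not a superkey ({League, Season}⁺ restricted to this set is {City, League, Season}), so split on League, Season -> City into {City, League, Season} and {CoachID, League, MatchID, Season}.
{City, League, Season} has no BCNF violation.
{CoachID, League, MatchID, Season} has no BCNF violation.

{City, League, Season}; {CoachID, League, MatchID, Season}; {CoachID, Position}; {Season, Stadium}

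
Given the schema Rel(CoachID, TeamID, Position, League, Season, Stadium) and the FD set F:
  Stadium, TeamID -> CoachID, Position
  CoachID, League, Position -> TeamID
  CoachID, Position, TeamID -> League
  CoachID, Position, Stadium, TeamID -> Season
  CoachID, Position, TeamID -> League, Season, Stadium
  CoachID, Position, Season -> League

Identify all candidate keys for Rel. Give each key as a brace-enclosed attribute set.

{Stadium, TeamID}⁺ = {CoachID, League, Position, Season, Stadium, TeamID}, which is every attribute, so {Stadium, TeamID} is a candidate key.
{CoachID, League, Position}⁺ = {CoachID, League, Position, Season, Stadium, TeamID}, which is every attribute, so {CoachID, League, Position} is a candidate key.
{CoachID, Position, Season}⁺ = {CoachID, League, Position, Season, Stadium, TeamID}, which is every attribute, so {CoachID, Position, Season} is a candidate key.
{CoachID, Position, TeamID}⁺ = {CoachID, League, Position, Season, Stadium, TeamID}, which is every attribute, so {CoachID, Position, TeamID} is a candidate key.
No proper subset of any of these is a key, and no other minimal superkey exists.

{CoachID, League, Position}, {CoachID, Position, Season}, {CoachID, Position, TeamID}, {Stadium, TeamID}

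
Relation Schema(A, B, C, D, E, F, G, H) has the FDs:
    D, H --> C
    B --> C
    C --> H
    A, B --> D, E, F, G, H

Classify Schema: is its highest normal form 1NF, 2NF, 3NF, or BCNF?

Candidate key: {A, B}. Prime attributes: {A, B}.
D, H --> C: {D, H}⁺ = {C, D, H}, which is not all of the attributes, so the left side is not a superkey — BCNF is violated.
Because {C} is non-prime and the left side of D, H --> C is not a superkey, the relation is not in 3NF.
Since {B} ⊂ {A, B} and {B}⁺ ⊇ {C, H} with {C, H} non-prime, there is a partial dependency; 2NF fails.

1NF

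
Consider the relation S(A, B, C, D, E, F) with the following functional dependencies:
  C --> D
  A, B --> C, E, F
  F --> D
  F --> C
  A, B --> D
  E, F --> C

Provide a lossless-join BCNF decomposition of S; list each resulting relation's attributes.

{A, B, E, F}; {C, D}; {C, F}

Candidate key of the original relation: {A, B}.
In {A, B, C, D, E, F}, {C} is not a superkey ({C}⁺ restricted to this set is {C, D}), so split on C --> D into {C, D} and {A, B, C, E, F}.
{C, D} has no BCNF violation.
In {A, B, C, E, F}, {F} is not a superkey ({F}⁺ restricted to this set is {C, F}), so split on F --> C into {C, F} and {A, B, E, F}.
{C, F} has no BCNF violation.
{A, B, E, F} has no BCNF violation.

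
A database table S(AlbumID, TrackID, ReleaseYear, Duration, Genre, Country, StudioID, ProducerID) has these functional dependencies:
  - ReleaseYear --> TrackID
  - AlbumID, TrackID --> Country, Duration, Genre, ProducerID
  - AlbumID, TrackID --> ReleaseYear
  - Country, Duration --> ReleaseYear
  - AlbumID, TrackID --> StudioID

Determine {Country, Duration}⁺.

Start with {Country, Duration}.
Country, Duration --> ReleaseYear applies; add {ReleaseYear} → now {Country, Duration, ReleaseYear}.
ReleaseYear --> TrackID applies; add {TrackID} → now {Country, Duration, ReleaseYear, TrackID}.
No further FD applies.

{Country, Duration, ReleaseYear, TrackID}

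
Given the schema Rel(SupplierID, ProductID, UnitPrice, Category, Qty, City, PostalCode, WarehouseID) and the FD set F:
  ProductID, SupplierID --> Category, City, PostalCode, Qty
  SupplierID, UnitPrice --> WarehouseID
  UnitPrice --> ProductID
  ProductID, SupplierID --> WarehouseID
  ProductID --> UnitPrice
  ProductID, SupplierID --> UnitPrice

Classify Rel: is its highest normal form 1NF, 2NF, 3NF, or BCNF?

Candidate keys: {ProductID, SupplierID}, {SupplierID, UnitPrice}. Prime attributes: {ProductID, SupplierID, UnitPrice}.
UnitPrice --> ProductID breaks BCNF: {UnitPrice}⁺ = {ProductID, UnitPrice}, so {UnitPrice} is not a superkey.
Since {ProductID} ⊆ prime attributes and every other non-superkey FD also has a prime right side, the schema is in 3NF.

3NF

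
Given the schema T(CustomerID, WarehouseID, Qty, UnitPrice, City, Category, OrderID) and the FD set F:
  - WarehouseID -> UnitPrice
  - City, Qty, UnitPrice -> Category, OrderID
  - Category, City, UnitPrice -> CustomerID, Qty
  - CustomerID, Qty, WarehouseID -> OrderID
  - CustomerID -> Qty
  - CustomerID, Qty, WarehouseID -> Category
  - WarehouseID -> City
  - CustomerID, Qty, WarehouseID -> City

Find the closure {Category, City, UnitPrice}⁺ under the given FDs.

Start with {Category, City, UnitPrice}.
Category, City, UnitPrice -> CustomerID, Qty applies; add {CustomerID, Qty} → now {Category, City, CustomerID, Qty, UnitPrice}.
City, Qty, UnitPrice -> Category, OrderID applies; add {OrderID} → now {Category, City, CustomerID, OrderID, Qty, UnitPrice}.
No further FD applies.

{Category, City, CustomerID, OrderID, Qty, UnitPrice}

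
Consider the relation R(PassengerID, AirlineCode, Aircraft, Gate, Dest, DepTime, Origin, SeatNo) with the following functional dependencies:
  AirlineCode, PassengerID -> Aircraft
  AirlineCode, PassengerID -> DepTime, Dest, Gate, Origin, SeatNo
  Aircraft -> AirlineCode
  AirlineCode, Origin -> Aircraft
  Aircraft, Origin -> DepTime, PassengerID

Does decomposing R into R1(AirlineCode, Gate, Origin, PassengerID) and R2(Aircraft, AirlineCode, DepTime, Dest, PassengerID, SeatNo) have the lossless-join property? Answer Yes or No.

R1 ∩ R2 = {AirlineCode, PassengerID}; its closure under F is {Aircraft, AirlineCode, DepTime, Dest, Gate, Origin, PassengerID, SeatNo}.
Since R1 ⊆ {Aircraft, AirlineCode, DepTime, Dest, Gate, Origin, PassengerID, SeatNo}, the intersection is a superkey of R1; the decomposition is lossless.

Yes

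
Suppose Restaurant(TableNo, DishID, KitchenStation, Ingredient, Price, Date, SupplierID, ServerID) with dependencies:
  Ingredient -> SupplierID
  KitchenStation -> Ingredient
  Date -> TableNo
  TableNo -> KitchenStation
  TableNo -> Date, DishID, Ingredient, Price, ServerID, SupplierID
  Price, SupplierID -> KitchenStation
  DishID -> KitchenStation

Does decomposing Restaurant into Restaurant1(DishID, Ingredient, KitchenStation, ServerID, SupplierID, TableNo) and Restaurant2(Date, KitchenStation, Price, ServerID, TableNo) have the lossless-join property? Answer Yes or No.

The shared attributes are {KitchenStation, ServerID, TableNo} and {KitchenStation, ServerID, TableNo}⁺ = {Date, DishID, Ingredient, KitchenStation, Price, ServerID, SupplierID, TableNo}.
This includes all of Restaurant1, so the common attributes are a superkey of Restaurant1 — the join is lossless.

Yes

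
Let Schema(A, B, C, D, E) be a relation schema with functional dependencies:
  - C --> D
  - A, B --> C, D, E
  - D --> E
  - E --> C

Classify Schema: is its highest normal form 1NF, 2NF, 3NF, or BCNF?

2NF

Candidate key: {A, B}. Prime attributes: {A, B}.
C --> D breaks BCNF: {C}⁺ = {C, D, E}, so {C} is not a superkey.
C --> D has non-prime {D} on the right and a non-superkey on the left, so 3NF fails.
No proper subset of a key has a non-prime attribute in its closure, so there is no partial dependency; 2NF holds.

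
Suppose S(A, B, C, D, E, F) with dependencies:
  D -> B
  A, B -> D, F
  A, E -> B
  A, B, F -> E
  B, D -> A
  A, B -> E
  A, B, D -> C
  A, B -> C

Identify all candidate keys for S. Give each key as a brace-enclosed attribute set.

{A, B}, {A, E}, {D}

Closure of {D} is {A, B, C, D, E, F}, the whole schema; {D} is a candidate key.
Closure of {A, B} is {A, B, C, D, E, F}, the whole schema; {A, B} is a candidate key.
Closure of {A, E} is {A, B, C, D, E, F}, the whole schema; {A, E} is a candidate key.
These are minimal and exhaustive — every other superkey contains one of them.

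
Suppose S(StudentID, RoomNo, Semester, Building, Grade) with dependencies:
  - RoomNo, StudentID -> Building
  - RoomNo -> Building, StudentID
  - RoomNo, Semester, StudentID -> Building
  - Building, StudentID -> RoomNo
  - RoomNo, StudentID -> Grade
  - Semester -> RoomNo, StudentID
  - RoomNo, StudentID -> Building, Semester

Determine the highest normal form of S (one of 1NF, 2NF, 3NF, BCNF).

Candidate keys: {Building, StudentID}, {RoomNo}, {Semester}. Prime attributes: {Building, RoomNo, Semester, StudentID}.
The left-hand side of every FD is a superkey, so BCNF is satisfied.

BCNF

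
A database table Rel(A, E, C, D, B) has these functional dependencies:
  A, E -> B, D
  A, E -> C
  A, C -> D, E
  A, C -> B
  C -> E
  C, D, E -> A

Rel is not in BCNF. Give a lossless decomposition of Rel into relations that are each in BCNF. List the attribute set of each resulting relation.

Candidate keys of the original relation: {A, C}, {A, E}, {C, D}.
{A, B, C, D, E}: {C} determines {C, E} here but is not a superkey — split on C -> E, giving {C, E} and {A, B, C, D}.
{C, E} has no BCNF violation.
{A, B, C, D} has no BCNF violation.

{A, B, C, D}; {C, E}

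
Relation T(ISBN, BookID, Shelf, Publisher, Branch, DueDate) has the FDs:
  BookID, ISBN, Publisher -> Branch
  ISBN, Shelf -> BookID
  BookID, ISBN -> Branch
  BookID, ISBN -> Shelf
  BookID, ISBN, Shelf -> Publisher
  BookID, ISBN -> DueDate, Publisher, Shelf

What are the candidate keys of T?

{BookID, ISBN}, {ISBN, Shelf}

{ISBN} never appears on the right of any FD, so every key must include it.
{BookID, ISBN}⁺ = {BookID, Branch, DueDate, ISBN, Publisher, Shelf} — all of the relation — so {BookID, ISBN} is a candidate key.
{ISBN, Shelf}⁺ = {BookID, Branch, DueDate, ISBN, Publisher, Shelf} — all of the relation — so {ISBN, Shelf} is a candidate key.
Any other superkey properly contains one of these, so there are no further candidate keys.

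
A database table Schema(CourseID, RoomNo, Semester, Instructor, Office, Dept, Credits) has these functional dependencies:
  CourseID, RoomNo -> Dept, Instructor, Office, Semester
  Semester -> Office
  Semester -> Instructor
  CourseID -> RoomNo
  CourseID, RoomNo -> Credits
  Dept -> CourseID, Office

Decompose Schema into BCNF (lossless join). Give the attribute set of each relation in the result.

{CourseID, Credits, Dept, RoomNo, Semester}; {Instructor, Office, Semester}

Candidate keys of the original relation: {CourseID}, {Dept}.
In {CourseID, Credits, Dept, Instructor, Office, RoomNo, Semester}, {Semester} is not a superkey ({Semester}⁺ restricted to this set is {Instructor, Office, Semester}), so split on Semester -> Instructor, Office into {Instructor, Office, Semester} and {CourseID, Credits, Dept, RoomNo, Semester}.
{Instructor, Office, Semester} has no BCNF violation.
{CourseID, Credits, Dept, RoomNo, Semester} has no BCNF violation.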